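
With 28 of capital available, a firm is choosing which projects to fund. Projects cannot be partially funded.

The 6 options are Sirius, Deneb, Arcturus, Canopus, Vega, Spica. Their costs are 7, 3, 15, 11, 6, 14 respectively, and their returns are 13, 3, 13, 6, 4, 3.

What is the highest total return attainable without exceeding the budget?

30

Sirius + Arcturus + Vega: cost 7 + 15 + 6 = 28 ≤ 28, return 13 + 13 + 4 = 30.
Sirius + Deneb + Arcturus: cost 7 + 3 + 15 = 25 ≤ 28, return 13 + 3 + 13 = 29.
Best is Sirius, Arcturus, and Vega with total return 30.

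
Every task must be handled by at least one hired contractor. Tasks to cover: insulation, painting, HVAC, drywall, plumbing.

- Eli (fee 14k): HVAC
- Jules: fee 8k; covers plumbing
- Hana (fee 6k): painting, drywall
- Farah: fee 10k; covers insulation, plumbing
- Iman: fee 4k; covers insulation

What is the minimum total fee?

The greedy cost-per-new-task heuristic would pick Hana, Iman, Jules, and Eli for 32, but a cheaper cover exists.
Choose Eli, Hana, and Farah: together they cover insulation, painting, HVAC, drywall, plumbing — every task.
Total fee: 14 + 6 + 10 = 30.
No cover costs less than 30.

30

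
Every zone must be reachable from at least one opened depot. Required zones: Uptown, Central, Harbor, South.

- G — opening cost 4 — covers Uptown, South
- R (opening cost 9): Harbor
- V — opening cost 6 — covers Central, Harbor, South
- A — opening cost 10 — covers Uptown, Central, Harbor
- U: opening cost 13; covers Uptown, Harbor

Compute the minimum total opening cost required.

Choose G and V: together they cover Uptown, Central, Harbor, South — every zone.
Total opening cost: 4 + 6 = 10.

10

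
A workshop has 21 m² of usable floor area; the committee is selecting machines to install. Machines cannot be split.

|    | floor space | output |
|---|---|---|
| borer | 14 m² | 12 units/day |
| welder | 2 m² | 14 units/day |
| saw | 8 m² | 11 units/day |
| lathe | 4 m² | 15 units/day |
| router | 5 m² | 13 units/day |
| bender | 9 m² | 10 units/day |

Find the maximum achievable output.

53

Allowing fractional choices, the relaxed optimum would be about 55.2, but machines are indivisible.
welder + lathe + router + bender: floor space 2 + 4 + 5 + 9 = 20 ≤ 21, output 14 + 15 + 13 + 10 = 52.
welder + saw + lathe + router: floor space 2 + 8 + 4 + 5 = 19 ≤ 21, output 14 + 11 + 15 + 13 = 53.
Best is welder, saw, lathe, and router with total output 53.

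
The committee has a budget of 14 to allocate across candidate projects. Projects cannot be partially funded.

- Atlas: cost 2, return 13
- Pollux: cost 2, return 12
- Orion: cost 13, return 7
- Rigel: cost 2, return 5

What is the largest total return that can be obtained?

Allowing fractional choices, the relaxed optimum would be about 34.3, but projects are indivisible.
Atlas + Pollux + Rigel: cost 2 + 2 + 2 = 6 ≤ 14, return 13 + 12 + 5 = 30.
Atlas + Pollux: cost 2 + 2 = 4 ≤ 14, return 13 + 12 = 25.
Best is Atlas, Pollux, and Rigel with total return 30.

30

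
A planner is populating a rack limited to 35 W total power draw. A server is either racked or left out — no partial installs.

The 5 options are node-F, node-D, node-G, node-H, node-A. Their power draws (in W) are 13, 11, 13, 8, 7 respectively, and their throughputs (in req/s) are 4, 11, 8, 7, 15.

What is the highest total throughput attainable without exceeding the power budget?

34

This is an integer program with binary decision variables.
Allowing fractional choices, the relaxed optimum would be about 38.5, but servers are indivisible.
node-D + node-H + node-A: power draw 11 + 8 + 7 = 26 ≤ 35, throughput 11 + 7 + 15 = 33.
node-D + node-G + node-A: power draw 11 + 13 + 7 = 31 ≤ 35, throughput 11 + 8 + 15 = 34.
Best is node-D, node-G, and node-A with total throughput 34.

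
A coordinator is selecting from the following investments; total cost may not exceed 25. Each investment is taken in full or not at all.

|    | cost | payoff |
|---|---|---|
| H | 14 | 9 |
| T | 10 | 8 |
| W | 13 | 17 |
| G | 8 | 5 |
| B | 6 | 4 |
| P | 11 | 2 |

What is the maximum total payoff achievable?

25

This is a 0-1 knapsack instance.
Allowing fractional choices, the relaxed optimum would be about 26.3, but investments are indivisible.
W + G: cost 13 + 8 = 21 ≤ 25, payoff 17 + 5 = 22.
T + W: cost 10 + 13 = 23 ≤ 25, payoff 8 + 17 = 25.
W + B: cost 13 + 6 = 19 ≤ 25, payoff 17 + 4 = 21.
Best is T and W with total payoff 25.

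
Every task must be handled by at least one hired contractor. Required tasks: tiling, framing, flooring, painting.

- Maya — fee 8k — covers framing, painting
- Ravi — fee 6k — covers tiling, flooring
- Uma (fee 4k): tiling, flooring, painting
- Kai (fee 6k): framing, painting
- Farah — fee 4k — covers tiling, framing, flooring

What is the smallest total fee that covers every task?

Choose Uma and Farah: together they cover tiling, framing, flooring, painting — every task.
Total fee: 4 + 4 = 8.
No cover costs less than 8.

8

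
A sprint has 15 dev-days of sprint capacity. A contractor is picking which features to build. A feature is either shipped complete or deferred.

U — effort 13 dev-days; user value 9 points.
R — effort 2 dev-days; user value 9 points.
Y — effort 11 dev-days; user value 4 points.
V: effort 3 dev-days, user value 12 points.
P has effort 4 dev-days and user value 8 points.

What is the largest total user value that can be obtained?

29

Take R, V, and P: effort 2 + 3 + 4 = 9 ≤ 15, user value 9 + 12 + 8 = 29.
No other feasible combination does better.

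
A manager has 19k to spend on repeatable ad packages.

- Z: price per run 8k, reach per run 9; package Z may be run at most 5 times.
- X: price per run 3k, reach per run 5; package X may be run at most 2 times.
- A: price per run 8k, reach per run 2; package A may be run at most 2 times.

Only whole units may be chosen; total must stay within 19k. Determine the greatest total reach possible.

23

This is a bounded integer knapsack.
Take 2×Z and 1×X: price 19 ≤ 19, reach 2·9 + 1·5 = 23.
No other integer combination yields more.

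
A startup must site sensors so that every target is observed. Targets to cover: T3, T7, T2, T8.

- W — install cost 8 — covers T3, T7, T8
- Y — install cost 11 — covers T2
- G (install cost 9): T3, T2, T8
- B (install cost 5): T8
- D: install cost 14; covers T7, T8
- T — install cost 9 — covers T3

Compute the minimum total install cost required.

Choose W and G: together they cover T3, T7, T2, T8 — every target.
Total install cost: 8 + 9 = 17.
No cover costs less than 17.

17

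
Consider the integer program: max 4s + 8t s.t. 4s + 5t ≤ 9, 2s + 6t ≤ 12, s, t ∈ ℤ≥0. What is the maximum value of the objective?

12

Relaxing integrality, the LP optimum is 14.40 at (s,t) = (0, 1.8), which is not an integer point.
(s,t)=(1,1): 4·1+5·1=9≤9, 2·1+6·1=8≤12, objective 12.
(s,t)=(0,1): 4·0+5·1=5≤9, 2·0+6·1=6≤12, objective 8.
The best lattice point is (1,1), giving 12.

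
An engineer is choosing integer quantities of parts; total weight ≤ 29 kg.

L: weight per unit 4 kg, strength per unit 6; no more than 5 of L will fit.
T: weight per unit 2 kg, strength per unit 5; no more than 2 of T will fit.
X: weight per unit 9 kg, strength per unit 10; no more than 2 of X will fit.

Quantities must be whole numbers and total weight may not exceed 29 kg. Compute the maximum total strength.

44

T has the best ratio (5/2); taking only T gives at most 2×5 = 10 (stopped by the supply cap of 2).
Mixing does better — 4×L, 2×T, and 1×X: weight 29 ≤ 29, strength 4·6 + 2·5 + 1·10 = 44.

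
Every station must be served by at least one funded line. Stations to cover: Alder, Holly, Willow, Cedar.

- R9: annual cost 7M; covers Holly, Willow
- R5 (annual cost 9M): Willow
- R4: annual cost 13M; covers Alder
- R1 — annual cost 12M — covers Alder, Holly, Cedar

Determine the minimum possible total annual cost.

19

Choose R9 and R1: together they cover Alder, Holly, Willow, Cedar — every station.
Total annual cost: 7 + 12 = 19.
No cover costs less than 19.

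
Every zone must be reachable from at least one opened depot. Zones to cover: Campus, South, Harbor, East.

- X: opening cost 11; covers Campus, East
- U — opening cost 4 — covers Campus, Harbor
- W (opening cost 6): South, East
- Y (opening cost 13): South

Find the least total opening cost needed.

This is a weighted set-cover instance.
Choose U and W: together they cover Campus, South, Harbor, East — every zone.
Total opening cost: 4 + 6 = 10.

10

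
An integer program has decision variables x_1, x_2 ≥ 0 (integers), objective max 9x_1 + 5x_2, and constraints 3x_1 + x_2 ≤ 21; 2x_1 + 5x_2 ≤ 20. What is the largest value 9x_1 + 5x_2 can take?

63

(x_1,x_2)=(7,0) is feasible, giving 63.
(x_1,x_2)=(6,1) is feasible, giving 59.
(x_1,x_2)=(5,2) is feasible, giving 55.
No feasible integer point exceeds 63.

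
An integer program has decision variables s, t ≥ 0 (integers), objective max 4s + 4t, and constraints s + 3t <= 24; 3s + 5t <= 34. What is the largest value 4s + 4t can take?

Relaxing integrality, the LP optimum is 45.33 at (s,t) = (11.3, 0), which is not an integer point.
(s,t)=(11,0): 1·11+3·0=11≤24, 3·11+5·0=33≤34, objective 44.
(s,t)=(10,0): 1·10+3·0=10≤24, 3·10+5·0=30≤34, objective 40.
The best lattice point is (11,0), giving 44.

44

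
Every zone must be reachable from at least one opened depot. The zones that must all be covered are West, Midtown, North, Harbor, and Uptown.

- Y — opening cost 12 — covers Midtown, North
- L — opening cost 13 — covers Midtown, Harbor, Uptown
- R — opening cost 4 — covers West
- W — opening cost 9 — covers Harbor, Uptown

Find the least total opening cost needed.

The greedy cost-per-new-zone heuristic would pick R, L, and Y for 29, but a cheaper cover exists.
Choose Y, R, and W: together they cover West, Midtown, North, Harbor, Uptown — every zone.
Total opening cost: 12 + 4 + 9 = 25.
No cover costs less than 25.

25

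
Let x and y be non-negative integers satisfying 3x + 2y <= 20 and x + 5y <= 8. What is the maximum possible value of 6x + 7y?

36

(x,y)=(6,0) is feasible, giving 36.
(x,y)=(5,0) is feasible, giving 30.
The best lattice point is (6,0), giving 36.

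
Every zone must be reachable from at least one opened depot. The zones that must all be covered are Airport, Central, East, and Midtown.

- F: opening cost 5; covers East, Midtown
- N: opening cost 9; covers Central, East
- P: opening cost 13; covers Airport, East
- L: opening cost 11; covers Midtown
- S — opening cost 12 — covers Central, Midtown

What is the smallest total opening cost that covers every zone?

25

The greedy cost-per-new-zone heuristic would pick F, N, and P for 27, but a cheaper cover exists.
Choose P and S: together they cover Airport, Central, East, Midtown — every zone.
Total opening cost: 13 + 12 = 25.
No cover costs less than 25.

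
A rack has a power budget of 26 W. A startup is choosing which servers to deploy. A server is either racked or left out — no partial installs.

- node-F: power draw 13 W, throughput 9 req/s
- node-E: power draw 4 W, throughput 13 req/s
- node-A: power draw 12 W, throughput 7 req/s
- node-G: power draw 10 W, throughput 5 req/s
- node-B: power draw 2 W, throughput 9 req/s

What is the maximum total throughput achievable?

31

This is a 0-1 knapsack instance.
Take node-F, node-E, and node-B: power draw 13 + 4 + 2 = 19 ≤ 26, throughput 9 + 13 + 9 = 31.
No other feasible combination does better.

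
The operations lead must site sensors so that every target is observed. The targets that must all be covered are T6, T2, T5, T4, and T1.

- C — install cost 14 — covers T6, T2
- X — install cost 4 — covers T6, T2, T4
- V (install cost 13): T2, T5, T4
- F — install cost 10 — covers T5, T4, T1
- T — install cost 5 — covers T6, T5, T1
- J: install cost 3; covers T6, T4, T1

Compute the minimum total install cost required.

9

This is an integer covering problem.
Choose X and T: together they cover T6, T2, T5, T4, T1 — every target.
Total install cost: 4 + 5 = 9.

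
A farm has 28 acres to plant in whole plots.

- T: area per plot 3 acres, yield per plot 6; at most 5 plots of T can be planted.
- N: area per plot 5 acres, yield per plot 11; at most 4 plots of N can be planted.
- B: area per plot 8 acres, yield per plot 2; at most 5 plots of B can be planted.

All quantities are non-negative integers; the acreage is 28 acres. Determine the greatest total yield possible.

57

Take 4×T and 3×N: area 27 ≤ 28, yield 4·6 + 3·11 = 57.
No other integer combination yields more.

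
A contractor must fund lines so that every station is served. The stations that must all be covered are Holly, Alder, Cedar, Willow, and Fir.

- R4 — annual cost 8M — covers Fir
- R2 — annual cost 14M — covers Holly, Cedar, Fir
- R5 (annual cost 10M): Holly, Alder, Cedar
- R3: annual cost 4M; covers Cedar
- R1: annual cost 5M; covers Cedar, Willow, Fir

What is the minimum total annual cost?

This is a weighted set-cover instance.
Choose R5 and R1: together they cover Holly, Alder, Cedar, Willow, Fir — every station.
Total annual cost: 10 + 5 = 15.
No cover costs less than 15.

15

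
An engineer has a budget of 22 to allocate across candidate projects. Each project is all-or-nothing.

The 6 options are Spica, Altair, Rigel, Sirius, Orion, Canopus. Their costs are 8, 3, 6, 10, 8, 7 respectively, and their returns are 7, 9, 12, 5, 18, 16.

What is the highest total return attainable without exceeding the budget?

Allowing fractional choices, the relaxed optimum would be about 51.0, but projects are indivisible.
Altair + Orion + Canopus: cost 3 + 8 + 7 = 18 ≤ 22, return 9 + 18 + 16 = 43.
Rigel + Orion + Canopus: cost 6 + 8 + 7 = 21 ≤ 22, return 12 + 18 + 16 = 46.
Best is Rigel, Orion, and Canopus with total return 46.

46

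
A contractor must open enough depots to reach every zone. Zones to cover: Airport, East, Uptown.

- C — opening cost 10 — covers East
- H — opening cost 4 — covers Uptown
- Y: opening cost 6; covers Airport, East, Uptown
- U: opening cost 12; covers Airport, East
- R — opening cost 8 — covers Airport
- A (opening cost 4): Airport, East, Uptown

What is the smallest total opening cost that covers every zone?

4

A alone covers Airport, East, Uptown — every zone.
Total opening cost: 4.
No cover costs less than 4.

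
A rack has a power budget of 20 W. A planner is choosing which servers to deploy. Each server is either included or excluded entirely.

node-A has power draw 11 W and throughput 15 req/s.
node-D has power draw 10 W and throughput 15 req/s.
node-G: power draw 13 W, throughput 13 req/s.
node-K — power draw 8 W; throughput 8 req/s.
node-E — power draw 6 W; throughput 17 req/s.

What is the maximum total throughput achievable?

32

Allowing fractional choices, the relaxed optimum would be about 37.5, but servers are indivisible.
node-A + node-E: power draw 11 + 6 = 17 ≤ 20, throughput 15 + 17 = 32.
node-D + node-E: power draw 10 + 6 = 16 ≤ 20, throughput 15 + 17 = 32.
node-G + node-E: power draw 13 + 6 = 19 ≤ 20, throughput 13 + 17 = 30.
The maximum throughput is 32; one optimal choice is node-D and node-E.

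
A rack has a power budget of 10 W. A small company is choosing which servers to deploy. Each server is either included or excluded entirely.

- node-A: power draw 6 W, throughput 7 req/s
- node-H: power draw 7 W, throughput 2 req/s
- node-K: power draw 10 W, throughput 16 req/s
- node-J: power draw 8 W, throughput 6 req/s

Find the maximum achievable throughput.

Treat it as a binary knapsack problem.
node-K: power draw 10 ≤ 10, throughput 16.
node-A: power draw 6 ≤ 10, throughput 7.
node-J: power draw 8 ≤ 10, throughput 6.
Best is node-K with total throughput 16.

16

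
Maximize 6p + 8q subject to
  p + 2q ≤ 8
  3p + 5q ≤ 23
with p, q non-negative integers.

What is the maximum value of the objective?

44

The continuous relaxation peaks at (7.67, 0) with value 46.00; rounding to a feasible lattice point costs some objective.
(p,q)=(6,1): 1·6+2·1=8≤8, 3·6+5·1=23≤23, objective 44.
(p,q)=(7,0): 1·7+2·0=7≤8, 3·7+5·0=21≤23, objective 42.
(p,q)=(5,1): 1·5+2·1=7≤8, 3·5+5·1=20≤23, objective 38.
The best lattice point is (6,1), giving 44.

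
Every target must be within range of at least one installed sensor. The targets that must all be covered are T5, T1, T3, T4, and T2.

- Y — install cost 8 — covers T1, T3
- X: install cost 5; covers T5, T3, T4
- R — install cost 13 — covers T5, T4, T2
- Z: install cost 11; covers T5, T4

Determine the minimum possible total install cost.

This is an integer covering problem.
The greedy cost-per-new-target heuristic would pick X, Y, and R for 26, but a cheaper cover exists.
Choose Y and R: together they cover T5, T1, T3, T4, T2 — every target.
Total install cost: 8 + 13 = 21.
No cover costs less than 21.

21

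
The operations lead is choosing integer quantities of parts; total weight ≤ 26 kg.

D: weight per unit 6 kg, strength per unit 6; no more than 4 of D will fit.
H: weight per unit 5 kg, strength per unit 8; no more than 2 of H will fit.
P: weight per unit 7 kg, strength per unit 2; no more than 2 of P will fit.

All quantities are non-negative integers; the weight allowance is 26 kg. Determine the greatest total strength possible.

28

H has the best ratio (8/5); taking only H gives at most 2×8 = 16 (stopped by the supply cap of 2).
Mixing does better — 2×D and 2×H: weight 22 ≤ 26, strength 2·6 + 2·8 = 28.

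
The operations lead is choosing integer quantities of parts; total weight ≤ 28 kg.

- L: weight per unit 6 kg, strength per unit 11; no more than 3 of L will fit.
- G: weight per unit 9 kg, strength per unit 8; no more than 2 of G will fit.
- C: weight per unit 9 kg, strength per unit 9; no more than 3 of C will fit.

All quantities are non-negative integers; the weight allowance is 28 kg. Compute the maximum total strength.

42

L has the best ratio (11/6); taking only L gives at most 3×11 = 33 (stopped by the supply cap of 3).
Mixing does better — 3×L and 1×C: weight 27 ≤ 28, strength 3·11 + 1·9 = 42.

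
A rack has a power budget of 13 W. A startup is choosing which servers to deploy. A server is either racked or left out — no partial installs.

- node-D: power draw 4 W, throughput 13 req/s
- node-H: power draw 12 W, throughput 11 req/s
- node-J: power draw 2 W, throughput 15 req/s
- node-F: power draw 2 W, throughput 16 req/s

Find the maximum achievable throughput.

44

Treat it as a binary knapsack problem.
node-J + node-F: power draw 2 + 2 = 4 ≤ 13, throughput 15 + 16 = 31.
node-D + node-F: power draw 4 + 2 = 6 ≤ 13, throughput 13 + 16 = 29.
node-D + node-J + node-F: power draw 4 + 2 + 2 = 8 ≤ 13, throughput 13 + 15 + 16 = 44.
Best is node-D, node-J, and node-F with total throughput 44.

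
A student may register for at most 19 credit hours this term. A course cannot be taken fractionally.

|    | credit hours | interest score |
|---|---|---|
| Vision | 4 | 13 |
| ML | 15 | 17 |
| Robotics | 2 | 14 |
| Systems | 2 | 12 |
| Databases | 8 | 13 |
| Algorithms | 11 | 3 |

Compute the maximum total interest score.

Take Vision, Robotics, Systems, and Databases: credit hours 4 + 2 + 2 + 8 = 16 ≤ 19, interest score 13 + 14 + 12 + 13 = 52.
No other feasible combination does better.

52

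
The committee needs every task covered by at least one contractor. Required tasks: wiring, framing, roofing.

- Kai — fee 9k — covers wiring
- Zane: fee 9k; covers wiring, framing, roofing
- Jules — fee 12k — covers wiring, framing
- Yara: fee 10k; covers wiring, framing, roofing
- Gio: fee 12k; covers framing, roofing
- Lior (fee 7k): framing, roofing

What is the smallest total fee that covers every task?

Zane alone covers wiring, framing, roofing — every task.
Total fee: 9.
No cover costs less than 9.

9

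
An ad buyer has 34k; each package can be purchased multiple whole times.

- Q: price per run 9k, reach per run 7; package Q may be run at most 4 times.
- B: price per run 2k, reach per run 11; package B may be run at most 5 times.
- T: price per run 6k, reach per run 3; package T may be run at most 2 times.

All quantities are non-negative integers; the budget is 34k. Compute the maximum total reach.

Take 2×Q, 5×B, and 1×T: price 34 ≤ 34, reach 2·7 + 5·11 + 1·3 = 72.
B has the best ratio (11/2) and is taken to its limit of 5; remaining capacity is filled optimally with the others.

72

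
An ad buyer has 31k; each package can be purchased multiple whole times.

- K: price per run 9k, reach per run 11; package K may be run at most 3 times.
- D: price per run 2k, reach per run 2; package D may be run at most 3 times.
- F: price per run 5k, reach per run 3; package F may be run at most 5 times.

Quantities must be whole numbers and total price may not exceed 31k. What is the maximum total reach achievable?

37

3×K and 1×D: price 29 ≤ 31, reach 3·11 + 1·2 = 35.
3×K and 2×D: price 31 ≤ 31, reach 3·11 + 2·2 = 37.
Best is 37.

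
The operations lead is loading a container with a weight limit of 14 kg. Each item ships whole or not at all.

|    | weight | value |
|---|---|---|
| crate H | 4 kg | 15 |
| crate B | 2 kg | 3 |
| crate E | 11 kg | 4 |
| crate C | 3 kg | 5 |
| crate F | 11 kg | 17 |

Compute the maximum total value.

Allowing fractional choices, the relaxed optimum would be about 30.8, but items are indivisible.
crate H + crate C: weight 4 + 3 = 7 ≤ 14, value 15 + 5 = 20.
crate C + crate F: weight 3 + 11 = 14 ≤ 14, value 5 + 17 = 22.
crate H + crate B + crate C: weight 4 + 2 + 3 = 9 ≤ 14, value 15 + 3 + 5 = 23.
Best is crate H, crate B, and crate C with total value 23.

23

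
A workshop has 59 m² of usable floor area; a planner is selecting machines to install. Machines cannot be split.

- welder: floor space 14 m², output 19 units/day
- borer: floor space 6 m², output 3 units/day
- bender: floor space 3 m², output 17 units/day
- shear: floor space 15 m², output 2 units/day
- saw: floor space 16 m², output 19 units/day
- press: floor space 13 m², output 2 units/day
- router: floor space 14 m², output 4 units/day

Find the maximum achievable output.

62

This is a 0-1 knapsack instance.
welder + borer + bender + saw + router: floor space 14 + 6 + 3 + 16 + 14 = 53 ≤ 59, output 19 + 3 + 17 + 19 + 4 = 62.
welder + borer + bender + saw + press: floor space 14 + 6 + 3 + 16 + 13 = 52 ≤ 59, output 19 + 3 + 17 + 19 + 2 = 60.
welder + borer + bender + shear + saw: floor space 14 + 6 + 3 + 15 + 16 = 54 ≤ 59, output 19 + 3 + 17 + 2 + 19 = 60.
Best is welder, borer, bender, saw, and router with total output 62.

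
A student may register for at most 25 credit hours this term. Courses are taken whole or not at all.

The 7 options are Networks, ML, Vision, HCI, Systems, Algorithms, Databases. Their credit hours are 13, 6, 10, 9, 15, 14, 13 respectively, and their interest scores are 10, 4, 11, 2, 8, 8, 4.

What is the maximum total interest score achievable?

Vision + Systems: credit hours 10 + 15 = 25 ≤ 25, interest score 11 + 8 = 19.
Vision + Algorithms: credit hours 10 + 14 = 24 ≤ 25, interest score 11 + 8 = 19.
Networks + Vision: credit hours 13 + 10 = 23 ≤ 25, interest score 10 + 11 = 21.
Best is Networks and Vision with total interest score 21.

21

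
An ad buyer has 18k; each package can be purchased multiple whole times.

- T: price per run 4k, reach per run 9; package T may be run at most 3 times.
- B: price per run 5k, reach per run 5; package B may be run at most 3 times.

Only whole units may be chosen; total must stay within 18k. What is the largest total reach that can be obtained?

32

T has the best ratio (9/4); taking only T gives at most 3×9 = 27 (stopped by the supply cap of 3).
Mixing does better — 3×T and 1×B: price 17 ≤ 18, reach 3·9 + 1·5 = 32.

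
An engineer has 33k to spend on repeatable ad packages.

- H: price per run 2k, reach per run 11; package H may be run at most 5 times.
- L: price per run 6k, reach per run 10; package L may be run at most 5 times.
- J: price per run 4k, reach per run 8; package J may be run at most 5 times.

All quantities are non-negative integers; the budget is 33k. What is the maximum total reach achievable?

This is a bounded integer knapsack.
5×H and 5×J: price 30 ≤ 33, reach 5·11 + 5·8 = 95.
5×H, 1×L, and 4×J: price 32 ≤ 33, reach 5·11 + 1·10 + 4·8 = 97.
Best is 97.

97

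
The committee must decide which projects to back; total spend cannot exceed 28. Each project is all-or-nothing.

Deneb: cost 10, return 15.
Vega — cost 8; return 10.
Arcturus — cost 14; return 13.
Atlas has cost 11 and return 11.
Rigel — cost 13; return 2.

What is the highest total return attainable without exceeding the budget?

28

Treat it as a binary knapsack problem.
Allowing fractional choices, the relaxed optimum would be about 35.0, but projects are indivisible.
Deneb + Arcturus: cost 10 + 14 = 24 ≤ 28, return 15 + 13 = 28.
Deneb + Atlas: cost 10 + 11 = 21 ≤ 28, return 15 + 11 = 26.
Deneb + Vega: cost 10 + 8 = 18 ≤ 28, return 15 + 10 = 25.
Best is Deneb and Arcturus with total return 28.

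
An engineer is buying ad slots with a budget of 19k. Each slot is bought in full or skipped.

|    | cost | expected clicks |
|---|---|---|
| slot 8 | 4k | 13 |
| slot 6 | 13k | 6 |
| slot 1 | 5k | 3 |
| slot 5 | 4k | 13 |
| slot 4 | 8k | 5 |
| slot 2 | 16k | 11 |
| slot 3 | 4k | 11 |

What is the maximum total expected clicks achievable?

40

This is a 0-1 knapsack instance.
Take slot 8, slot 1, slot 5, and slot 3: cost 4 + 5 + 4 + 4 = 17 ≤ 19, expected clicks 13 + 3 + 13 + 11 = 40.
No other feasible combination does better.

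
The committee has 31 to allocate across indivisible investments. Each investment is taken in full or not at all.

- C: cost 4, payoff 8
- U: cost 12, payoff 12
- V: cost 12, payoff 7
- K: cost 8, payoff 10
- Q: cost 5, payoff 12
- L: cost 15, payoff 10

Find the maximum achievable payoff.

42

Allowing fractional choices, the relaxed optimum would be about 43.3, but investments are indivisible.
U + K + Q: cost 12 + 8 + 5 = 25 ≤ 31, payoff 12 + 10 + 12 = 34.
C + U + K + Q: cost 4 + 12 + 8 + 5 = 29 ≤ 31, payoff 8 + 12 + 10 + 12 = 42.
C + V + K + Q: cost 4 + 12 + 8 + 5 = 29 ≤ 31, payoff 8 + 7 + 10 + 12 = 37.
Best is C, U, K, and Q with total payoff 42.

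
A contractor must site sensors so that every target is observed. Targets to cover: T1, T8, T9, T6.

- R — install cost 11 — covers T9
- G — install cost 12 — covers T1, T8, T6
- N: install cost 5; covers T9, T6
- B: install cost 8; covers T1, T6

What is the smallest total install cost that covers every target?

Choose G and N: together they cover T1, T8, T9, T6 — every target.
Total install cost: 12 + 5 = 17.
No cover costs less than 17.

17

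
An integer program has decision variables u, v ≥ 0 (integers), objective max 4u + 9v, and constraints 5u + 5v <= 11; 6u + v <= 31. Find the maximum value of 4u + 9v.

Relaxing integrality, the LP optimum is 19.80 at (u,v) = (0, 2.2), which is not an integer point.
(u,v)=(0,2) is feasible, giving 18.
(u,v)=(1,1) is feasible, giving 13.
(u,v)=(0,1) is feasible, giving 9.
The best lattice point is (0,2), giving 18.

18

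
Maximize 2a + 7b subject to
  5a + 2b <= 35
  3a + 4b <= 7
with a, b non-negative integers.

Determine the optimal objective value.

(a,b)=(1,1) is feasible, giving 9.
(a,b)=(0,1) is feasible, giving 7.
(a,b)=(2,0) is feasible, giving 4.
(a,b)=(1,0) is feasible, giving 2.
No feasible integer point exceeds 9.

9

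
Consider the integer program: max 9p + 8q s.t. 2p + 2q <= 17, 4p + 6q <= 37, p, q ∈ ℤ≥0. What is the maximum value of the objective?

(p,q)=(8,0): 2·8+2·0=16≤17, 4·8+6·0=32≤37, objective 72.
(p,q)=(7,1): 2·7+2·1=16≤17, 4·7+6·1=34≤37, objective 71.
(p,q)=(7,0): 2·7+2·0=14≤17, 4·7+6·0=28≤37, objective 63.
No feasible integer point exceeds 72.

72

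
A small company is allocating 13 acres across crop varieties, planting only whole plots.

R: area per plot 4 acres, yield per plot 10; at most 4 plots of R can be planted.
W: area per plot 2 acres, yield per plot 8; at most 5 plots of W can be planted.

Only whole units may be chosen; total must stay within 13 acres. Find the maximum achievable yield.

42

W has the best ratio (8/2); taking only W gives at most 5×8 = 40 (stopped by the supply cap of 5).
Mixing does better — 1×R and 4×W: area 12 ≤ 13, yield 1·10 + 4·8 = 42.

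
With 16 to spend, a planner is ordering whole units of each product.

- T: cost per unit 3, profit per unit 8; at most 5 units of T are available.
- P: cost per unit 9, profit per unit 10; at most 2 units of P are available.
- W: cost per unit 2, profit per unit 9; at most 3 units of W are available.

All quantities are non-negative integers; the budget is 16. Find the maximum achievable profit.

W has the best ratio (9/2); taking only W gives at most 3×9 = 27 (stopped by the supply cap of 3).
Mixing does better — 3×T and 3×W: cost 15 ≤ 16, profit 3·8 + 3·9 = 51.

51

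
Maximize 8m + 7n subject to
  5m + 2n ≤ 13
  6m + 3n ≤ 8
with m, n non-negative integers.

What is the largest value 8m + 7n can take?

(m,n)=(0,2) is feasible, giving 14.
(m,n)=(0,1) is feasible, giving 7.
Maximum is 14 at (m,n)=(0,2).

14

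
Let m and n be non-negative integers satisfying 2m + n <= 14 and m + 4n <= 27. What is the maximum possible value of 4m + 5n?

42

Relaxing integrality, the LP optimum is 45.14 at (m,n) = (4.14, 5.71), which is not an integer point.
(m,n)=(3,6): 2·3+1·6=12≤14, 1·3+4·6=27≤27, objective 42.
(m,n)=(4,5): 2·4+1·5=13≤14, 1·4+4·5=24≤27, objective 41.
(m,n)=(5,4): 2·5+1·4=14≤14, 1·5+4·4=21≤27, objective 40.
(m,n)=(2,6): 2·2+1·6=10≤14, 1·2+4·6=26≤27, objective 38.
The best lattice point is (3,6), giving 42.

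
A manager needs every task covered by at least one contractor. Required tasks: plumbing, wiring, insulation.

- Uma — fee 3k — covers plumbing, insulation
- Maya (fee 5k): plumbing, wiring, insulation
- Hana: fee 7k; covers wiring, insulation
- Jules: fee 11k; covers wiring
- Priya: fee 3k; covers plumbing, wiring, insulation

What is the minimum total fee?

Priya alone covers plumbing, wiring, insulation — every task.
Total fee: 3.
No cover costs less than 3.

3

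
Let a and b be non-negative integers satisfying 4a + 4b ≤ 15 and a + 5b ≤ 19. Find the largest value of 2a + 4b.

(a,b)=(0,3): 4·0+4·3=12≤15, 1·0+5·3=15≤19, objective 12.
(a,b)=(1,2): 4·1+4·2=12≤15, 1·1+5·2=11≤19, objective 10.
No feasible integer point exceeds 12.

12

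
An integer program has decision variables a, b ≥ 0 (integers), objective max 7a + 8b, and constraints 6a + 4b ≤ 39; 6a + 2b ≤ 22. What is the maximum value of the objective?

(a,b)=(0,9) is feasible, giving 72.
(a,b)=(1,8) is feasible, giving 71.
(a,b)=(0,8) is feasible, giving 64.
Maximum is 72 at (a,b)=(0,9).

72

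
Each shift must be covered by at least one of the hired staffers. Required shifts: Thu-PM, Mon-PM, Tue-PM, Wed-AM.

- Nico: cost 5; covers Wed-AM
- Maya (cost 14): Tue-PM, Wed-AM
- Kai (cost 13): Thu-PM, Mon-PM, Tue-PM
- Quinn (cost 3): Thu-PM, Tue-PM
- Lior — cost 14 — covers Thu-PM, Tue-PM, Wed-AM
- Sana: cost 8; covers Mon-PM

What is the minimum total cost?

This is an integer covering problem.
Choose Nico, Quinn, and Sana: together they cover Thu-PM, Mon-PM, Tue-PM, Wed-AM — every shift.
Total cost: 5 + 3 + 8 = 16.
No cover costs less than 16.

16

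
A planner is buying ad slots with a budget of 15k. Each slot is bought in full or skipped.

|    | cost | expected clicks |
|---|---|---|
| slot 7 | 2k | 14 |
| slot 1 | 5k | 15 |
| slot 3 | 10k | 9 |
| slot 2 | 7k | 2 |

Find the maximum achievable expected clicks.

31

Allowing fractional choices, the relaxed optimum would be about 36.2, but ad slots are indivisible.
slot 1 + slot 3: cost 5 + 10 = 15 ≤ 15, expected clicks 15 + 9 = 24.
slot 7 + slot 1 + slot 2: cost 2 + 5 + 7 = 14 ≤ 15, expected clicks 14 + 15 + 2 = 31.
slot 7 + slot 1: cost 2 + 5 = 7 ≤ 15, expected clicks 14 + 15 = 29.
Best is slot 7, slot 1, and slot 2 with total expected clicks 31.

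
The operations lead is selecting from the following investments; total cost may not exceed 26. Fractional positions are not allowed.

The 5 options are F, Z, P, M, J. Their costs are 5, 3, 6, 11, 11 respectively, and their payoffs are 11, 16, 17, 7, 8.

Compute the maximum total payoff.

Take F, Z, P, and J: cost 5 + 3 + 6 + 11 = 25 ≤ 26, payoff 11 + 16 + 17 + 8 = 52.
No other feasible combination does better.

52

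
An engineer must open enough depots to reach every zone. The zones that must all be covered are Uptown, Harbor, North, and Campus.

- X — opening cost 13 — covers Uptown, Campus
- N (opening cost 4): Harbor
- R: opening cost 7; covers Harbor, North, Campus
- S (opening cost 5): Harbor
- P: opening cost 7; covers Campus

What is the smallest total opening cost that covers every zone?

Choose X and R: together they cover Uptown, Harbor, North, Campus — every zone.
Total opening cost: 13 + 7 = 20.
No cover costs less than 20.

20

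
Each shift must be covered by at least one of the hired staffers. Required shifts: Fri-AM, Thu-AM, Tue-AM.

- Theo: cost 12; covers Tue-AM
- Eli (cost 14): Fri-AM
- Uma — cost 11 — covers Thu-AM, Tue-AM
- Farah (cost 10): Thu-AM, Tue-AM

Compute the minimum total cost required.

24

Choose Eli and Farah: together they cover Fri-AM, Thu-AM, Tue-AM — every shift.
Total cost: 14 + 10 = 24.
No cover costs less than 24.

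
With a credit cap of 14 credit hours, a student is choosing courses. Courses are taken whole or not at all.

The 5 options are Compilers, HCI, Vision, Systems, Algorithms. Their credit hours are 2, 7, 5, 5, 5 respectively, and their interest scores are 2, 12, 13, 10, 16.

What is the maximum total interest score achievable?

Take Compilers, Vision, and Algorithms: credit hours 2 + 5 + 5 = 12 ≤ 14, interest score 2 + 13 + 16 = 31.
No other feasible combination does better.

31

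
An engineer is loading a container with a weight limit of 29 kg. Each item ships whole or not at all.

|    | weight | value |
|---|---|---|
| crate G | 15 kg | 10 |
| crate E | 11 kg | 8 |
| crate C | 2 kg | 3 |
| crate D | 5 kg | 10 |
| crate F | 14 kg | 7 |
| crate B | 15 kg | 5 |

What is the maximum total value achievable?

23

Allowing fractional choices, the relaxed optimum would be about 28.3, but items are indivisible.
crate G + crate C + crate D: weight 15 + 2 + 5 = 22 ≤ 29, value 10 + 3 + 10 = 23.
crate E + crate C + crate D: weight 11 + 2 + 5 = 18 ≤ 29, value 8 + 3 + 10 = 21.
Best is crate G, crate C, and crate D with total value 23.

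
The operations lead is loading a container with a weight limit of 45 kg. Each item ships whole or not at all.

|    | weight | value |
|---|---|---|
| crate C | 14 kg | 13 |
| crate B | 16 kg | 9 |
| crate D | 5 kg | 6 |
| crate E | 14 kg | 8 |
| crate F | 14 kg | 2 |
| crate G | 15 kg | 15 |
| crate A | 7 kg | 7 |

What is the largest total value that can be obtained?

Allowing fractional choices, the relaxed optimum would be about 43.3, but items are indivisible.
crate C + crate B + crate G: weight 14 + 16 + 15 = 45 ≤ 45, value 13 + 9 + 15 = 37.
crate C + crate D + crate G + crate A: weight 14 + 5 + 15 + 7 = 41 ≤ 45, value 13 + 6 + 15 + 7 = 41.
crate B + crate D + crate G + crate A: weight 16 + 5 + 15 + 7 = 43 ≤ 45, value 9 + 6 + 15 + 7 = 37.
Best is crate C, crate D, crate G, and crate A with total value 41.

41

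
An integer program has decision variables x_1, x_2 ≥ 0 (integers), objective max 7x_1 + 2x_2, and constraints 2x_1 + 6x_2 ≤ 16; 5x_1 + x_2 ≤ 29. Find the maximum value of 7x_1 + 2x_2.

Relaxing integrality, the LP optimum is 41.07 at (x_1,x_2) = (5.64, 0.786), which is not an integer point.
(x_1,x_2)=(5,1): 2·5+6·1=16≤16, 5·5+1·1=26≤29, objective 37.
(x_1,x_2)=(5,0): 2·5+6·0=10≤16, 5·5+1·0=25≤29, objective 35.
Maximum is 37 at (x_1,x_2)=(5,1).

37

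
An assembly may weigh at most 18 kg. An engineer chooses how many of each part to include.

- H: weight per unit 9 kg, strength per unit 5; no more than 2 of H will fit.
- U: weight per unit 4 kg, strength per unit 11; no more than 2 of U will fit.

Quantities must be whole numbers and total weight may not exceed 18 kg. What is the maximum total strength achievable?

This is a bounded integer knapsack.
Take 1×H and 2×U: weight 17 ≤ 18, strength 1·5 + 2·11 = 27.
U has the best ratio (11/4) and is taken to its limit of 2; remaining capacity is filled optimally with the others.

27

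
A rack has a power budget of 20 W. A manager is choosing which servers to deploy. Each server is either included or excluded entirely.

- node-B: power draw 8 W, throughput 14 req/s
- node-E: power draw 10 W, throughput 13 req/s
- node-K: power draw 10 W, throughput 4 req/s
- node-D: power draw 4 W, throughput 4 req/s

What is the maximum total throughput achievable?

27

node-B + node-D: power draw 8 + 4 = 12 ≤ 20, throughput 14 + 4 = 18.
node-B + node-E: power draw 8 + 10 = 18 ≤ 20, throughput 14 + 13 = 27.
Best is node-B and node-E with total throughput 27.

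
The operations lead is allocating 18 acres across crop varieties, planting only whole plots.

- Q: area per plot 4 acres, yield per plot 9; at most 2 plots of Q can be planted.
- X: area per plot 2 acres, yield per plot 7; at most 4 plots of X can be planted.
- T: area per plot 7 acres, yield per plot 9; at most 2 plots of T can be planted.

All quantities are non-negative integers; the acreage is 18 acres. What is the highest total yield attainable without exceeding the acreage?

46

This is a bounded integer knapsack.
Take 2×Q and 4×X: area 16 ≤ 18, yield 2·9 + 4·7 = 46.
X has the best ratio (7/2) and is taken to its limit of 4; remaining capacity is filled optimally with the others.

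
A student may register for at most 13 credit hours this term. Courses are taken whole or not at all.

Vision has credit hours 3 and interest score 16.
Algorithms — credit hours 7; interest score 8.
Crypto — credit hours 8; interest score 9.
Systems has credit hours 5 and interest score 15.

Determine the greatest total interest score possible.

Allowing fractional choices, the relaxed optimum would be about 36.7, but courses are indivisible.
Vision + Systems: credit hours 3 + 5 = 8 ≤ 13, interest score 16 + 15 = 31.
Vision + Crypto: credit hours 3 + 8 = 11 ≤ 13, interest score 16 + 9 = 25.
Best is Vision and Systems with total interest score 31.

31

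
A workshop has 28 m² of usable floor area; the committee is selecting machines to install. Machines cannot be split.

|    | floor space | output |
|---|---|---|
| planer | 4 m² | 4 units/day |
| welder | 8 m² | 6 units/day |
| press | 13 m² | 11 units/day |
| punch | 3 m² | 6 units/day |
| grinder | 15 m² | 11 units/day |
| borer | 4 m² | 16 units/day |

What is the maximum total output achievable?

39

planer + punch + grinder + borer: floor space 4 + 3 + 15 + 4 = 26 ≤ 28, output 4 + 6 + 11 + 16 = 37.
planer + press + punch + borer: floor space 4 + 13 + 3 + 4 = 24 ≤ 28, output 4 + 11 + 6 + 16 = 37.
welder + press + punch + borer: floor space 8 + 13 + 3 + 4 = 28 ≤ 28, output 6 + 11 + 6 + 16 = 39.
Best is welder, press, punch, and borer with total output 39.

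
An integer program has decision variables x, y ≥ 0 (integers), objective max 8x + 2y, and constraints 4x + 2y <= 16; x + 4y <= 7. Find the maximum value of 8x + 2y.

32

(x,y)=(4,0): 4·4+2·0=16≤16, 1·4+4·0=4≤7, objective 32.
(x,y)=(3,1): 4·3+2·1=14≤16, 1·3+4·1=7≤7, objective 26.
(x,y)=(3,0): 4·3+2·0=12≤16, 1·3+4·0=3≤7, objective 24.
The best lattice point is (4,0), giving 32.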